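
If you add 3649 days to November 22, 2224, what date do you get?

November 19, 2234

+365 (one year) → Nov 22, 2225 (3284 left).
+365 (one year) → Nov 22, 2226 (2919 left).
+365 (one year) → Nov 22, 2227 (2554 left).
+366 (one year; includes Feb 29, 2228) → Nov 22, 2228 (2188 left).
+365 (one year) → Nov 22, 2229 (1823 left).
+365 (one year) → Nov 22, 2230 (1458 left).
+365 (one year) → Nov 22, 2231 (1093 left).
+366 (one year; includes Feb 29, 2232) → Nov 22, 2232 (727 left).
+365 (one year) → Nov 22, 2233 (362 left).
Nov has 30 days: +9 → Dec 1, 2233 (353 left).
Dec has 31 days: +31 → Jan 1, 2234 (322 left).
Jan has 31 days: +31 → Feb 1, 2234 (291 left).
Feb has 28 days: +28 → Mar 1, 2234 (263 left).
Mar has 31 days: +31 → Apr 1, 2234 (232 left).
Apr has 30 days: +30 → May 1, 2234 (202 left).
May has 31 days: +31 → Jun 1, 2234 (171 left).
Jun has 30 days: +30 → Jul 1, 2234 (141 left).
Jul has 31 days: +31 → Aug 1, 2234 (110 left).
Aug has 31 days: +31 → Sep 1, 2234 (79 left).
Sep has 30 days: +30 → Oct 1, 2234 (49 left).
Oct has 31 days: +31 → Nov 1, 2234 (18 left).
+18 → Nov 19, 2234.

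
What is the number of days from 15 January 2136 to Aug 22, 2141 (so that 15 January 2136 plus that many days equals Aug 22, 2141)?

Jan 15, 2136 → Jan 15, 2137: 366 days (Feb 29, 2136 is in that span).
Jan 15, 2137 → Jan 15, 2138: 365 days.
Jan 15, 2138 → Jan 15, 2139: 365 days.
Jan 15, 2139 → Jan 15, 2140: 365 days.
Jan 15, 2140 → Jan 15, 2141: 366 days (Feb 29, 2140 is in that span).
Jan 15, 2141 → Feb 15, 2141: 31 days (January has 31).
Feb 15, 2141 → Mar 15, 2141: 28 days (February has 28).
Mar 15, 2141 → Apr 15, 2141: 31 days (March has 31).
Apr 15, 2141 → May 15, 2141: 30 days (April has 30).
May 15, 2141 → Jun 15, 2141: 31 days (May has 31).
Jun 15, 2141 → Jul 15, 2141: 30 days (June has 30).
Jul 15, 2141 → Aug 15, 2141: 31 days (July has 31).
Aug 15, 2141 → Aug 22, 2141: 7 days.
Total: 2046 days.

2046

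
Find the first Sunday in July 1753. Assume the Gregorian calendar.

July 1, 1753

July 1, 1753 is a Sunday.
The first Sunday is therefore July 1 (same day).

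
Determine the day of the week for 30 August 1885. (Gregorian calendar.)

January 1, 1885 is a Thursday.
Jan 1, 1885 → Feb 1, 1885: 31 days (January has 31).
Feb 1, 1885 → Mar 1, 1885: 28 days (February has 28).
Mar 1, 1885 → Apr 1, 1885: 31 days (March has 31).
Apr 1, 1885 → May 1, 1885: 30 days (April has 30).
May 1, 1885 → Jun 1, 1885: 31 days (May has 31).
Jun 1, 1885 → Jul 1, 1885: 30 days (June has 30).
Jul 1, 1885 → Aug 1, 1885: 31 days (July has 31).
Aug 1, 1885 → Aug 30, 1885: 29 days.
Total: 241 days.
241 mod 7 = 3, so Thursday + 3 = Sunday.

Sunday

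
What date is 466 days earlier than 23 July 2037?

−365 (one year) → Jul 23, 2036 (101 left).
−23 → Jun 30, 2036 (end of Jun, 30 days; 78 left).
−30 → May 31, 2036 (end of May, 31 days; 48 left).
−31 → Apr 30, 2036 (end of Apr, 30 days; 17 left).
−17 → Apr 13, 2036.

April 13, 2036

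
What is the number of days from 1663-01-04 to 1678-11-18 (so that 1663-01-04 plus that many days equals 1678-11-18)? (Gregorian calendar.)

Jan 4, 1663 → Jan 4, 1664: 365 days.
Jan 4, 1664 → Jan 4, 1665: 366 days (Feb 29, 1664 is in that span).
Jan 4, 1665 → Jan 4, 1666: 365 days.
Jan 4, 1666 → Jan 4, 1667: 365 days.
Jan 4, 1667 → Jan 4, 1668: 365 days.
Jan 4, 1668 → Jan 4, 1669: 366 days (Feb 29, 1668 is in that span).
Jan 4, 1669 → Jan 4, 1670: 365 days.
Jan 4, 1670 → Jan 4, 1671: 365 days.
Jan 4, 1671 → Jan 4, 1672: 365 days.
Jan 4, 1672 → Jan 4, 1673: 366 days (Feb 29, 1672 is in that span).
Jan 4, 1673 → Jan 4, 1674: 365 days.
Jan 4, 1674 → Jan 4, 1675: 365 days.
Jan 4, 1675 → Jan 4, 1676: 365 days.
Jan 4, 1676 → Jan 4, 1677: 366 days (Feb 29, 1676 is in that span).
Jan 4, 1677 → Jan 4, 1678: 365 days.
Jan 4, 1678 → Feb 4, 1678: 31 days (January has 31).
Feb 4, 1678 → Mar 4, 1678: 28 days (February has 28).
Mar 4, 1678 → Apr 4, 1678: 31 days (March has 31).
Apr 4, 1678 → May 4, 1678: 30 days (April has 30).
May 4, 1678 → Jun 4, 1678: 31 days (May has 31).
Jun 4, 1678 → Jul 4, 1678: 30 days (June has 30).
Jul 4, 1678 → Aug 4, 1678: 31 days (July has 31).
Aug 4, 1678 → Sep 4, 1678: 31 days (August has 31).
Sep 4, 1678 → Oct 4, 1678: 30 days (September has 30).
Oct 4, 1678 → Nov 4, 1678: 31 days (October has 31).
Nov 4, 1678 → Nov 18, 1678: 14 days.
Total: 5797 days.

5797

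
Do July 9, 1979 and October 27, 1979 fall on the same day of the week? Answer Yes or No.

No

From Jul 9, 1979 to Oct 27, 1979 is 110 days.
110 mod 7 = 5, so they are different weekdays.
(Jul 9, 1979 is a Monday; Oct 27, 1979 is a Saturday.)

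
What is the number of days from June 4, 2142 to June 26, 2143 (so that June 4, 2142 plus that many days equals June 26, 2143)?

387

Jun 4, 2142 → Jul 4, 2142: 30 days (June has 30).
Jul 4, 2142 → Aug 4, 2142: 31 days (July has 31).
Aug 4, 2142 → Sep 4, 2142: 31 days (August has 31).
Sep 4, 2142 → Oct 4, 2142: 30 days (September has 30).
Oct 4, 2142 → Nov 4, 2142: 31 days (October has 31).
Nov 4, 2142 → Dec 4, 2142: 30 days (November has 30).
Dec 4, 2142 → Jan 4, 2143: 31 days (December has 31).
Jan 4, 2143 → Feb 4, 2143: 31 days (January has 31).
Feb 4, 2143 → Mar 4, 2143: 28 days (February has 28).
Mar 4, 2143 → Apr 4, 2143: 31 days (March has 31).
Apr 4, 2143 → May 4, 2143: 30 days (April has 30).
May 4, 2143 → Jun 4, 2143: 31 days (May has 31).
Jun 4, 2143 → Jun 26, 2143: 22 days.
Total: 387 days.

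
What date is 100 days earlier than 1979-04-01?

−1 → Mar 31, 1979 (end of Mar, 31 days; 99 left).
−31 → Feb 28, 1979 (end of Feb, 28 days; 68 left).
−28 → Jan 31, 1979 (end of Jan, 31 days; 40 left).
−31 → Dec 31, 1978 (end of Dec, 31 days; 9 left).
−9 → Dec 22, 1978.

December 22, 1978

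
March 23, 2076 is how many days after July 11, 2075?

Jul 11, 2075 → Aug 11, 2075: 31 days (July has 31).
Aug 11, 2075 → Sep 11, 2075: 31 days (August has 31).
Sep 11, 2075 → Oct 11, 2075: 30 days (September has 30).
Oct 11, 2075 → Nov 11, 2075: 31 days (October has 31).
Nov 11, 2075 → Dec 11, 2075: 30 days (November has 30).
Dec 11, 2075 → Jan 11, 2076: 31 days (December has 31).
Jan 11, 2076 → Feb 11, 2076: 31 days (January has 31).
Feb 11, 2076 → Mar 11, 2076: 29 days (February has 29).
Mar 11, 2076 → Mar 23, 2076: 12 days.
Total: 256 days.

256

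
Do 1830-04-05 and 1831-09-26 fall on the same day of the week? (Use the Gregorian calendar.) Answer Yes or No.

From Apr 5, 1830 to Sep 26, 1831 is 539 days.
539 mod 7 = 0, so they are the same weekday.
(Apr 5, 1830 is a Monday; Sep 26, 1831 is a Monday.)

Yes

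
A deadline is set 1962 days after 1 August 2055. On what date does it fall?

+366 (one year; includes Feb 29, 2056) → Aug 1, 2056 (1596 left).
+365 (one year) → Aug 1, 2057 (1231 left).
+365 (one year) → Aug 1, 2058 (866 left).
+365 (one year) → Aug 1, 2059 (501 left).
+366 (one year; includes Feb 29, 2060) → Aug 1, 2060 (135 left).
Aug has 31 days: +31 → Sep 1, 2060 (104 left).
Sep has 30 days: +30 → Oct 1, 2060 (74 left).
Oct has 31 days: +31 → Nov 1, 2060 (43 left).
Nov has 30 days: +30 → Dec 1, 2060 (13 left).
+13 → Dec 14, 2060.

December 14, 2060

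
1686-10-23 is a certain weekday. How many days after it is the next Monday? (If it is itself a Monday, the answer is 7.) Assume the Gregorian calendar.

Oct 23, 1686 is a Wednesday.
From Wednesday to the next Monday is 5 days.

5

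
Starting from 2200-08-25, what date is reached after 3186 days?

May 16, 2209

+365 (one year) → Aug 25, 2201 (2821 left).
+365 (one year) → Aug 25, 2202 (2456 left).
+365 (one year) → Aug 25, 2203 (2091 left).
+366 (one year; includes Feb 29, 2204) → Aug 25, 2204 (1725 left).
+365 (one year) → Aug 25, 2205 (1360 left).
+365 (one year) → Aug 25, 2206 (995 left).
+365 (one year) → Aug 25, 2207 (630 left).
+366 (one year; includes Feb 29, 2208) → Aug 25, 2208 (264 left).
Aug has 31 days: +7 → Sep 1, 2208 (257 left).
Sep has 30 days: +30 → Oct 1, 2208 (227 left).
Oct has 31 days: +31 → Nov 1, 2208 (196 left).
Nov has 30 days: +30 → Dec 1, 2208 (166 left).
Dec has 31 days: +31 → Jan 1, 2209 (135 left).
Jan has 31 days: +31 → Feb 1, 2209 (104 left).
Feb has 28 days: +28 → Mar 1, 2209 (76 left).
Mar has 31 days: +31 → Apr 1, 2209 (45 left).
Apr has 30 days: +30 → May 1, 2209 (15 left).
+15 → May 16, 2209.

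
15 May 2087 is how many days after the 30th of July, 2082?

1750

Jul 30, 2082 → Jul 30, 2083: 365 days.
Jul 30, 2083 → Jul 30, 2084: 366 days (Feb 29, 2084 is in that span).
Jul 30, 2084 → Jul 30, 2085: 365 days.
Jul 30, 2085 → Jul 30, 2086: 365 days.
Jul 30, 2086 → Aug 30, 2086: 31 days (July has 31).
Aug 30, 2086 → Sep 30, 2086: 31 days (August has 31).
Sep 30, 2086 → Oct 30, 2086: 30 days (September has 30).
Oct 30, 2086 → Nov 30, 2086: 31 days (October has 31).
Nov 30, 2086 → Dec 30, 2086: 30 days (November has 30).
Dec 30, 2086 → Jan 30, 2087: 31 days (December has 31).
Jan 30, 2087 → Feb 28, 2087: 29 days (January has 31).
Feb 28, 2087 → Mar 28, 2087: 28 days (February has 28).
Mar 28, 2087 → Apr 28, 2087: 31 days (March has 31).
Apr 28, 2087 → May 15, 2087: 17 days.
Total: 1750 days.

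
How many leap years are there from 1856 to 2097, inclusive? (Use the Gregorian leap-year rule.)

60

Multiples of 4 in [1856,2097]: 61.
Of those, multiples of 100: 2 (not leap unless ÷400).
Multiples of 400: 1.
Leap years = 61 − 2 + 1 = 60.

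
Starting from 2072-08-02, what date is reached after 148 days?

Aug has 31 days: +30 → Sep 1, 2072 (118 left).
Sep has 30 days: +30 → Oct 1, 2072 (88 left).
Oct has 31 days: +31 → Nov 1, 2072 (57 left).
Nov has 30 days: +30 → Dec 1, 2072 (27 left).
+27 → Dec 28, 2072.

December 28, 2072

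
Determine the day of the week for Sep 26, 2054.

Doomsday rule: the anchor day for the 2000s is Tuesday. For year 54: 54÷12 = 4 r 6, and 6÷4 = 1, so 4+6+1 = 11.
Tuesday + 11 ≡ Saturday — that's 2054's doomsday.
In September the doomsday date is Sep 5.
Sep 26 is 21 days after Sep 5; 21 mod 7 = 0, so Saturday + 0 = Saturday.

Saturday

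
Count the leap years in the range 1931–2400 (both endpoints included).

115

Multiples of 4 in [1931,2400]: 118.
Of those, multiples of 100: 5 (not leap unless ÷400).
Multiples of 400: 2.
Leap years = 118 − 5 + 2 = 115.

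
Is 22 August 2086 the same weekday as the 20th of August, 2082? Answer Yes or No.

From Aug 20, 2082 to Aug 22, 2086 is 1463 days.
1463 mod 7 = 0, so they are the same weekday.
(Aug 20, 2082 is a Thursday; Aug 22, 2086 is a Thursday.)

Yes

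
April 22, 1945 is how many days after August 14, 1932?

4634

Aug 14, 1932 → Aug 14, 1933: 365 days.
Aug 14, 1933 → Aug 14, 1934: 365 days.
Aug 14, 1934 → Aug 14, 1935: 365 days.
Aug 14, 1935 → Aug 14, 1936: 366 days (Feb 29, 1936 is in that span).
Aug 14, 1936 → Aug 14, 1937: 365 days.
Aug 14, 1937 → Aug 14, 1938: 365 days.
Aug 14, 1938 → Aug 14, 1939: 365 days.
Aug 14, 1939 → Aug 14, 1940: 366 days (Feb 29, 1940 is in that span).
Aug 14, 1940 → Aug 14, 1941: 365 days.
Aug 14, 1941 → Aug 14, 1942: 365 days.
Aug 14, 1942 → Aug 14, 1943: 365 days.
Aug 14, 1943 → Aug 14, 1944: 366 days (Feb 29, 1944 is in that span).
Aug 14, 1944 → Sep 14, 1944: 31 days (August has 31).
Sep 14, 1944 → Oct 14, 1944: 30 days (September has 30).
Oct 14, 1944 → Nov 14, 1944: 31 days (October has 31).
Nov 14, 1944 → Dec 14, 1944: 30 days (November has 30).
Dec 14, 1944 → Jan 14, 1945: 31 days (December has 31).
Jan 14, 1945 → Feb 14, 1945: 31 days (January has 31).
Feb 14, 1945 → Mar 14, 1945: 28 days (February has 28).
Mar 14, 1945 → Apr 14, 1945: 31 days (March has 31).
Apr 14, 1945 → Apr 22, 1945: 8 days.
Total: 4634 days.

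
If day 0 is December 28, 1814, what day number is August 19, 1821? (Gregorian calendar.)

Dec 28, 1814 → Dec 28, 1815: 365 days.
Dec 28, 1815 → Dec 28, 1816: 366 days (Feb 29, 1816 is in that span).
Dec 28, 1816 → Dec 28, 1817: 365 days.
Dec 28, 1817 → Dec 28, 1818: 365 days.
Dec 28, 1818 → Dec 28, 1819: 365 days.
Dec 28, 1819 → Dec 28, 1820: 366 days (Feb 29, 1820 is in that span).
Dec 28, 1820 → Jan 28, 1821: 31 days (December has 31).
Jan 28, 1821 → Feb 28, 1821: 31 days (January has 31).
Feb 28, 1821 → Mar 28, 1821: 28 days (February has 28).
Mar 28, 1821 → Apr 28, 1821: 31 days (March has 31).
Apr 28, 1821 → May 28, 1821: 30 days (April has 30).
May 28, 1821 → Jun 28, 1821: 31 days (May has 31).
Jun 28, 1821 → Jul 28, 1821: 30 days (June has 30).
Jul 28, 1821 → Aug 19, 1821: 22 days.
Total: 2426 days.

2426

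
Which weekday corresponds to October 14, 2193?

Monday

Doomsday rule: the anchor day for the 2100s is Sunday. For year 93: 93÷12 = 7 r 9, and 9÷4 = 2, so 7+9+2 = 18.
Sunday + 18 ≡ Thursday — that's 2193's doomsday.
In October the doomsday date is Oct 10.
Oct 14 is 4 days after Oct 10; 4 mod 7 = 4, so Thursday + 4 = Monday.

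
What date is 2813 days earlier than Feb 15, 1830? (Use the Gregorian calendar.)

June 4, 1822

−365 (one year) → Feb 15, 1829 (2448 left).
−366 (one year; includes Feb 29, 1828) → Feb 15, 1828 (2082 left).
−365 (one year) → Feb 15, 1827 (1717 left).
−365 (one year) → Feb 15, 1826 (1352 left).
−365 (one year) → Feb 15, 1825 (987 left).
−366 (one year; includes Feb 29, 1824) → Feb 15, 1824 (621 left).
−365 (one year) → Feb 15, 1823 (256 left).
−15 → Jan 31, 1823 (end of Jan, 31 days; 241 left).
−31 → Dec 31, 1822 (end of Dec, 31 days; 210 left).
−31 → Nov 30, 1822 (end of Nov, 30 days; 179 left).
−30 → Oct 31, 1822 (end of Oct, 31 days; 149 left).
−31 → Sep 30, 1822 (end of Sep, 30 days; 118 left).
−30 → Aug 31, 1822 (end of Aug, 31 days; 88 left).
−31 → Jul 31, 1822 (end of Jul, 31 days; 57 left).
−31 → Jun 30, 1822 (end of Jun, 30 days; 26 left).
−26 → Jun 4, 1822.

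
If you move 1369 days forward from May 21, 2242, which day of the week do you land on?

First find the weekday of May 21, 2242. Doomsday rule: the anchor day for the 2200s is Friday. For year 42: 42÷12 = 3 r 6, and 6÷4 = 1, so 3+6+1 = 10.
Friday + 10 ≡ Monday — that's 2242's doomsday.
In May the doomsday date is May 9.
May 21 is 12 days after May 9; 12 mod 7 = 5, so Monday + 5 = Saturday.
1369 mod 7 = 4, so 1369 days after a Saturday is Saturday + 4 = Wednesday.

Wednesday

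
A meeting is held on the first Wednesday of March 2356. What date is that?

March 1, 2356 is a Thursday.
The first Wednesday is therefore March 7 (6 days later).

March 7, 2356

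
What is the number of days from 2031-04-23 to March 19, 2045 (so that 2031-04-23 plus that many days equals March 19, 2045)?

5079

Apr 23, 2031 → Apr 23, 2032: 366 days (Feb 29, 2032 is in that span).
Apr 23, 2032 → Apr 23, 2033: 365 days.
Apr 23, 2033 → Apr 23, 2034: 365 days.
Apr 23, 2034 → Apr 23, 2035: 365 days.
Apr 23, 2035 → Apr 23, 2036: 366 days (Feb 29, 2036 is in that span).
Apr 23, 2036 → Apr 23, 2037: 365 days.
Apr 23, 2037 → Apr 23, 2038: 365 days.
Apr 23, 2038 → Apr 23, 2039: 365 days.
Apr 23, 2039 → Apr 23, 2040: 366 days (Feb 29, 2040 is in that span).
Apr 23, 2040 → Apr 23, 2041: 365 days.
Apr 23, 2041 → Apr 23, 2042: 365 days.
Apr 23, 2042 → Apr 23, 2043: 365 days.
Apr 23, 2043 → Apr 23, 2044: 366 days (Feb 29, 2044 is in that span).
Apr 23, 2044 → May 23, 2044: 30 days (April has 30).
May 23, 2044 → Jun 23, 2044: 31 days (May has 31).
Jun 23, 2044 → Jul 23, 2044: 30 days (June has 30).
Jul 23, 2044 → Aug 23, 2044: 31 days (July has 31).
Aug 23, 2044 → Sep 23, 2044: 31 days (August has 31).
Sep 23, 2044 → Oct 23, 2044: 30 days (September has 30).
Oct 23, 2044 → Nov 23, 2044: 31 days (October has 31).
Nov 23, 2044 → Dec 23, 2044: 30 days (November has 30).
Dec 23, 2044 → Jan 23, 2045: 31 days (December has 31).
Jan 23, 2045 → Feb 23, 2045: 31 days (January has 31).
Feb 23, 2045 → Mar 19, 2045: 24 days.
Total: 5079 days.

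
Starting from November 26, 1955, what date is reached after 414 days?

+366 (one year; includes Feb 29, 1956) → Nov 26, 1956 (48 left).
Nov has 30 days: +5 → Dec 1, 1956 (43 left).
Dec has 31 days: +31 → Jan 1, 1957 (12 left).
+12 → Jan 13, 1957.

January 13, 1957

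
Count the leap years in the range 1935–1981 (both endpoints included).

Multiples of 4 in [1935,1981]: 12.
Of those, multiples of 100: 0 (not leap unless ÷400).
Multiples of 400: 0.
Leap years = 12 − 0 + 0 = 12.

12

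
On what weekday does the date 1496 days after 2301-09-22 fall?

First find the weekday of Sep 22, 2301. Doomsday rule: the anchor day for the 2300s is Wednesday. For year 01: 1÷12 = 0 r 1, and 1÷4 = 0, so 0+1+0 = 1.
Wednesday + 1 ≡ Thursday — that's 2301's doomsday.
In September the doomsday date is Sep 5.
Sep 22 is 17 days after Sep 5; 17 mod 7 = 3, so Thursday + 3 = Sunday.
1496 mod 7 = 5, so 1496 days after a Sunday is Sunday + 5 = Friday.

Friday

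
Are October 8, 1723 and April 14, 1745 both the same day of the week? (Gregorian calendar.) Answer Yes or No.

From Oct 8, 1723 to Apr 14, 1745 is 7859 days.
7859 mod 7 = 5, so they are different weekdays.
(Oct 8, 1723 is a Friday; Apr 14, 1745 is a Wednesday.)

No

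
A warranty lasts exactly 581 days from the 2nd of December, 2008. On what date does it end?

+365 (one year) → Dec 2, 2009 (216 left).
Dec has 31 days: +30 → Jan 1, 2010 (186 left).
Jan has 31 days: +31 → Feb 1, 2010 (155 left).
Feb has 28 days: +28 → Mar 1, 2010 (127 left).
Mar has 31 days: +31 → Apr 1, 2010 (96 left).
Apr has 30 days: +30 → May 1, 2010 (66 left).
May has 31 days: +31 → Jun 1, 2010 (35 left).
Jun has 30 days: +30 → Jul 1, 2010 (5 left).
+5 → Jul 6, 2010.

July 6, 2010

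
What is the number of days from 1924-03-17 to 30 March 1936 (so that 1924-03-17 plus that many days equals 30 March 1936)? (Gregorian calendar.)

Mar 17, 1924 → Mar 17, 1925: 365 days.
Mar 17, 1925 → Mar 17, 1926: 365 days.
Mar 17, 1926 → Mar 17, 1927: 365 days.
Mar 17, 1927 → Mar 17, 1928: 366 days (Feb 29, 1928 is in that span).
Mar 17, 1928 → Mar 17, 1929: 365 days.
Mar 17, 1929 → Mar 17, 1930: 365 days.
Mar 17, 1930 → Mar 17, 1931: 365 days.
Mar 17, 1931 → Mar 17, 1932: 366 days (Feb 29, 1932 is in that span).
Mar 17, 1932 → Mar 17, 1933: 365 days.
Mar 17, 1933 → Mar 17, 1934: 365 days.
Mar 17, 1934 → Mar 17, 1935: 365 days.
Mar 17, 1935 → Apr 17, 1935: 31 days (March has 31).
Apr 17, 1935 → May 17, 1935: 30 days (April has 30).
May 17, 1935 → Jun 17, 1935: 31 days (May has 31).
Jun 17, 1935 → Jul 17, 1935: 30 days (June has 30).
Jul 17, 1935 → Aug 17, 1935: 31 days (July has 31).
Aug 17, 1935 → Sep 17, 1935: 31 days (August has 31).
Sep 17, 1935 → Oct 17, 1935: 30 days (September has 30).
Oct 17, 1935 → Nov 17, 1935: 31 days (October has 31).
Nov 17, 1935 → Dec 17, 1935: 30 days (November has 30).
Dec 17, 1935 → Jan 17, 1936: 31 days (December has 31).
Jan 17, 1936 → Feb 17, 1936: 31 days (January has 31).
Feb 17, 1936 → Mar 17, 1936: 29 days (February has 29).
Mar 17, 1936 → Mar 30, 1936: 13 days.
Total: 4396 days.

4396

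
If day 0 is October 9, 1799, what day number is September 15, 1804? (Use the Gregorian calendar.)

Oct 9, 1799 → Oct 9, 1800: 365 days.
Oct 9, 1800 → Oct 9, 1801: 365 days.
Oct 9, 1801 → Oct 9, 1802: 365 days.
Oct 9, 1802 → Oct 9, 1803: 365 days.
Oct 9, 1803 → Nov 9, 1803: 31 days (October has 31).
Nov 9, 1803 → Dec 9, 1803: 30 days (November has 30).
Dec 9, 1803 → Jan 9, 1804: 31 days (December has 31).
Jan 9, 1804 → Feb 9, 1804: 31 days (January has 31).
Feb 9, 1804 → Mar 9, 1804: 29 days (February has 29).
Mar 9, 1804 → Apr 9, 1804: 31 days (March has 31).
Apr 9, 1804 → May 9, 1804: 30 days (April has 30).
May 9, 1804 → Jun 9, 1804: 31 days (May has 31).
Jun 9, 1804 → Jul 9, 1804: 30 days (June has 30).
Jul 9, 1804 → Aug 9, 1804: 31 days (July has 31).
Aug 9, 1804 → Sep 9, 1804: 31 days (August has 31).
Sep 9, 1804 → Sep 15, 1804: 6 days.
Total: 1802 days.

1802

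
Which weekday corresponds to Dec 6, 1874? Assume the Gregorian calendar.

Sunday

Doomsday rule: the anchor day for the 1800s is Friday. For year 74: 74÷12 = 6 r 2, and 2÷4 = 0, so 6+2+0 = 8.
Friday + 8 ≡ Saturday — that's 1874's doomsday.
In December the doomsday date is Dec 12.
Dec 6 is 6 days before Dec 12; 6 mod 7 = 6, so Saturday − 6 = Sunday.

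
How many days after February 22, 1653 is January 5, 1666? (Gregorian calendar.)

Feb 22, 1653 → Feb 22, 1654: 365 days.
Feb 22, 1654 → Feb 22, 1655: 365 days.
Feb 22, 1655 → Feb 22, 1656: 365 days.
Feb 22, 1656 → Feb 22, 1657: 366 days (Feb 29, 1656 is in that span).
Feb 22, 1657 → Feb 22, 1658: 365 days.
Feb 22, 1658 → Feb 22, 1659: 365 days.
Feb 22, 1659 → Feb 22, 1660: 365 days.
Feb 22, 1660 → Feb 22, 1661: 366 days (Feb 29, 1660 is in that span).
Feb 22, 1661 → Feb 22, 1662: 365 days.
Feb 22, 1662 → Feb 22, 1663: 365 days.
Feb 22, 1663 → Feb 22, 1664: 365 days.
Feb 22, 1664 → Feb 22, 1665: 366 days (Feb 29, 1664 is in that span).
Feb 22, 1665 → Mar 22, 1665: 28 days (February has 28).
Mar 22, 1665 → Apr 22, 1665: 31 days (March has 31).
Apr 22, 1665 → May 22, 1665: 30 days (April has 30).
May 22, 1665 → Jun 22, 1665: 31 days (May has 31).
Jun 22, 1665 → Jul 22, 1665: 30 days (June has 30).
Jul 22, 1665 → Aug 22, 1665: 31 days (July has 31).
Aug 22, 1665 → Sep 22, 1665: 31 days (August has 31).
Sep 22, 1665 → Oct 22, 1665: 30 days (September has 30).
Oct 22, 1665 → Nov 22, 1665: 31 days (October has 31).
Nov 22, 1665 → Dec 22, 1665: 30 days (November has 30).
Dec 22, 1665 → Jan 5, 1666: 14 days.
Total: 4700 days.

4700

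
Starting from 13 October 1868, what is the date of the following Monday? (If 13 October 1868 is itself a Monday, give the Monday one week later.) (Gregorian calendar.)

Oct 13, 1868 is a Tuesday.
From Tuesday to the next Monday is 6 days.
Oct 13, 1868 + 6 = Oct 19, 1868.

October 19, 1868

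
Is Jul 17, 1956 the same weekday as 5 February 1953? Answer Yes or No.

No

From Feb 5, 1953 to Jul 17, 1956 is 1258 days.
1258 mod 7 = 5, so they are different weekdays.
(Feb 5, 1953 is a Thursday; Jul 17, 1956 is a Tuesday.)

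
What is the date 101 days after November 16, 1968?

Nov has 30 days: +15 → Dec 1, 1968 (86 left).
Dec has 31 days: +31 → Jan 1, 1969 (55 left).
Jan has 31 days: +31 → Feb 1, 1969 (24 left).
+24 → Feb 25, 1969.

February 25, 1969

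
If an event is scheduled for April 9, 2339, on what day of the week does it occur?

Sunday

Doomsday rule: the anchor day for the 2300s is Wednesday. For year 39: 39÷12 = 3 r 3, and 3÷4 = 0, so 3+3+0 = 6.
Wednesday + 6 ≡ Tuesday — that's 2339's doomsday.
In April the doomsday date is Apr 4.
Apr 9 is 5 days after Apr 4; 5 mod 7 = 5, so Tuesday + 5 = Sunday.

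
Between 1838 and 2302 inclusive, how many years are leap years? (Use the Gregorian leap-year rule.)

Multiples of 4 in [1838,2302]: 116.
Of those, multiples of 100: 5 (not leap unless ÷400).
Multiples of 400: 1.
Leap years = 116 − 5 + 1 = 112.

112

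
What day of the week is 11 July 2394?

Doomsday rule: the anchor day for the 2300s is Wednesday. For year 94: 94÷12 = 7 r 10, and 10÷4 = 2, so 7+10+2 = 19.
Wednesday + 19 ≡ Monday — that's 2394's doomsday.
In July the doomsday date is Jul 11.
Jul 11 is the doomsday itself: Monday.

Monday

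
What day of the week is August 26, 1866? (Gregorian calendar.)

Sunday

Doomsday rule: the anchor day for the 1800s is Friday. For year 66: 66÷12 = 5 r 6, and 6÷4 = 1, so 5+6+1 = 12.
Friday + 12 ≡ Wednesday — that's 1866's doomsday.
In August the doomsday date is Aug 8.
Aug 26 is 18 days after Aug 8; 18 mod 7 = 4, so Wednesday + 4 = Sunday.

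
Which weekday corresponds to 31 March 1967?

January 1, 1967 is a Sunday.
Jan 1, 1967 → Feb 1, 1967: 31 days (January has 31).
Feb 1, 1967 → Mar 1, 1967: 28 days (February has 28).
Mar 1, 1967 → Mar 31, 1967: 30 days.
Total: 89 days.
89 mod 7 = 5, so Sunday + 5 = Friday.

Friday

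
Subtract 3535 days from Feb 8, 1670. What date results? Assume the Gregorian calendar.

June 5, 1660

−365 (one year) → Feb 8, 1669 (3170 left).
−366 (one year; includes Feb 29, 1668) → Feb 8, 1668 (2804 left).
−365 (one year) → Feb 8, 1667 (2439 left).
−365 (one year) → Feb 8, 1666 (2074 left).
−365 (one year) → Feb 8, 1665 (1709 left).
−366 (one year; includes Feb 29, 1664) → Feb 8, 1664 (1343 left).
−365 (one year) → Feb 8, 1663 (978 left).
−365 (one year) → Feb 8, 1662 (613 left).
−365 (one year) → Feb 8, 1661 (248 left).
−8 → Jan 31, 1661 (end of Jan, 31 days; 240 left).
−31 → Dec 31, 1660 (end of Dec, 31 days; 209 left).
−31 → Nov 30, 1660 (end of Nov, 30 days; 178 left).
−30 → Oct 31, 1660 (end of Oct, 31 days; 148 left).
−31 → Sep 30, 1660 (end of Sep, 30 days; 117 left).
−30 → Aug 31, 1660 (end of Aug, 31 days; 87 left).
−31 → Jul 31, 1660 (end of Jul, 31 days; 56 left).
−31 → Jun 30, 1660 (end of Jun, 30 days; 25 left).
−25 → Jun 5, 1660.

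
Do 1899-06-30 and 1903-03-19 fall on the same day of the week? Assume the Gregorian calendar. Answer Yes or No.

No

From Jun 30, 1899 to Mar 19, 1903 is 1357 days.
1357 mod 7 = 6, so they are different weekdays.
(Jun 30, 1899 is a Friday; Mar 19, 1903 is a Thursday.)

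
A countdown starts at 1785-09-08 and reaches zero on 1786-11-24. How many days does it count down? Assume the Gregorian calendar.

442

Sep 8, 1785 → Sep 8, 1786: 365 days.
Sep 8, 1786 → Oct 8, 1786: 30 days (September has 30).
Oct 8, 1786 → Nov 8, 1786: 31 days (October has 31).
Nov 8, 1786 → Nov 24, 1786: 16 days.
Total: 442 days.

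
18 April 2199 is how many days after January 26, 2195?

1543

Jan 26, 2195 → Jan 26, 2196: 365 days.
Jan 26, 2196 → Jan 26, 2197: 366 days (Feb 29, 2196 is in that span).
Jan 26, 2197 → Jan 26, 2198: 365 days.
Jan 26, 2198 → Jan 26, 2199: 365 days.
Jan 26, 2199 → Feb 26, 2199: 31 days (January has 31).
Feb 26, 2199 → Mar 26, 2199: 28 days (February has 28).
Mar 26, 2199 → Apr 18, 2199: 23 days.
Total: 1543 days.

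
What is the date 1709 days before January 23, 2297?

−366 (one year; includes Feb 29, 2296) → Jan 23, 2296 (1343 left).
−365 (one year) → Jan 23, 2295 (978 left).
−365 (one year) → Jan 23, 2294 (613 left).
−365 (one year) → Jan 23, 2293 (248 left).
−23 → Dec 31, 2292 (end of Dec, 31 days; 225 left).
−31 → Nov 30, 2292 (end of Nov, 30 days; 194 left).
−30 → Oct 31, 2292 (end of Oct, 31 days; 164 left).
−31 → Sep 30, 2292 (end of Sep, 30 days; 133 left).
−30 → Aug 31, 2292 (end of Aug, 31 days; 103 left).
−31 → Jul 31, 2292 (end of Jul, 31 days; 72 left).
−31 → Jun 30, 2292 (end of Jun, 30 days; 41 left).
−30 → May 31, 2292 (end of May, 31 days; 11 left).
−11 → May 20, 2292.

May 20, 2292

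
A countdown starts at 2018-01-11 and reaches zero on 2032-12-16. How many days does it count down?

Jan 11, 2018 → Jan 11, 2019: 365 days.
Jan 11, 2019 → Jan 11, 2020: 365 days.
Jan 11, 2020 → Jan 11, 2021: 366 days (Feb 29, 2020 is in that span).
Jan 11, 2021 → Jan 11, 2022: 365 days.
Jan 11, 2022 → Jan 11, 2023: 365 days.
Jan 11, 2023 → Jan 11, 2024: 365 days.
Jan 11, 2024 → Jan 11, 2025: 366 days (Feb 29, 2024 is in that span).
Jan 11, 2025 → Jan 11, 2026: 365 days.
Jan 11, 2026 → Jan 11, 2027: 365 days.
Jan 11, 2027 → Jan 11, 2028: 365 days.
Jan 11, 2028 → Jan 11, 2029: 366 days (Feb 29, 2028 is in that span).
Jan 11, 2029 → Jan 11, 2030: 365 days.
Jan 11, 2030 → Jan 11, 2031: 365 days.
Jan 11, 2031 → Jan 11, 2032: 365 days.
Jan 11, 2032 → Feb 11, 2032: 31 days (January has 31).
Feb 11, 2032 → Mar 11, 2032: 29 days (February has 29).
Mar 11, 2032 → Apr 11, 2032: 31 days (March has 31).
Apr 11, 2032 → May 11, 2032: 30 days (April has 30).
May 11, 2032 → Jun 11, 2032: 31 days (May has 31).
Jun 11, 2032 → Jul 11, 2032: 30 days (June has 30).
Jul 11, 2032 → Aug 11, 2032: 31 days (July has 31).
Aug 11, 2032 → Sep 11, 2032: 31 days (August has 31).
Sep 11, 2032 → Oct 11, 2032: 30 days (September has 30).
Oct 11, 2032 → Nov 11, 2032: 31 days (October has 31).
Nov 11, 2032 → Dec 11, 2032: 30 days (November has 30).
Dec 11, 2032 → Dec 16, 2032: 5 days.
Total: 5453 days.

5453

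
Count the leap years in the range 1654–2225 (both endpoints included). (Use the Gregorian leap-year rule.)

Multiples of 4 in [1654,2225]: 143.
Of those, multiples of 100: 6 (not leap unless ÷400).
Multiples of 400: 1.
Leap years = 143 − 6 + 1 = 138.

138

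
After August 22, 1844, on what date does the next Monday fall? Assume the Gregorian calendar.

August 26, 1844

Aug 22, 1844 is a Thursday.
From Thursday to the next Monday is 4 days.
Aug 22, 1844 + 4 = Aug 26, 1844.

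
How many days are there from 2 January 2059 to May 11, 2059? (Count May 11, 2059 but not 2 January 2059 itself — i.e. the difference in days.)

129

Jan 2, 2059 → Feb 2, 2059: 31 days (January has 31).
Feb 2, 2059 → Mar 2, 2059: 28 days (February has 28).
Mar 2, 2059 → Apr 2, 2059: 31 days (March has 31).
Apr 2, 2059 → May 2, 2059: 30 days (April has 30).
May 2, 2059 → May 11, 2059: 9 days.
Total: 129 days.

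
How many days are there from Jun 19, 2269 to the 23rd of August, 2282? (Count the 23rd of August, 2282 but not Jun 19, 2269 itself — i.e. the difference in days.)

Jun 19, 2269 → Jun 19, 2270: 365 days.
Jun 19, 2270 → Jun 19, 2271: 365 days.
Jun 19, 2271 → Jun 19, 2272: 366 days (Feb 29, 2272 is in that span).
Jun 19, 2272 → Jun 19, 2273: 365 days.
Jun 19, 2273 → Jun 19, 2274: 365 days.
Jun 19, 2274 → Jun 19, 2275: 365 days.
Jun 19, 2275 → Jun 19, 2276: 366 days (Feb 29, 2276 is in that span).
Jun 19, 2276 → Jun 19, 2277: 365 days.
Jun 19, 2277 → Jun 19, 2278: 365 days.
Jun 19, 2278 → Jun 19, 2279: 365 days.
Jun 19, 2279 → Jun 19, 2280: 366 days (Feb 29, 2280 is in that span).
Jun 19, 2280 → Jun 19, 2281: 365 days.
Jun 19, 2281 → Jun 19, 2282: 365 days.
Jun 19, 2282 → Jul 19, 2282: 30 days (June has 30).
Jul 19, 2282 → Aug 19, 2282: 31 days (July has 31).
Aug 19, 2282 → Aug 23, 2282: 4 days.
Total: 4813 days.

4813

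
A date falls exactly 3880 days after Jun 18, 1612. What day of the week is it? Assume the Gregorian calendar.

Wednesday

First find the weekday of Jun 18, 1612. Doomsday rule: the anchor day for the 1600s is Tuesday. For year 12: 12÷12 = 1 r 0, and 0÷4 = 0, so 1+0+0 = 1.
Tuesday + 1 ≡ Wednesday — that's 1612's doomsday.
In June the doomsday date is Jun 6.
Jun 18 is 12 days after Jun 6; 12 mod 7 = 5, so Wednesday + 5 = Monday.
3880 mod 7 = 2, so 3880 days after a Monday is Monday + 2 = Wednesday.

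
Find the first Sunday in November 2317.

November 1, 2317 is a Thursday.
The first Sunday is therefore November 4 (3 days later).

November 4, 2317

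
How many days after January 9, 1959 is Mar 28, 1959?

78

Jan 9, 1959 → Feb 9, 1959: 31 days (January has 31).
Feb 9, 1959 → Mar 9, 1959: 28 days (February has 28).
Mar 9, 1959 → Mar 28, 1959: 19 days.
Total: 78 days.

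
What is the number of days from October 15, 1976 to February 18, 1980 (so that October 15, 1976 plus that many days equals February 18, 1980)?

Oct 15, 1976 → Oct 15, 1977: 365 days.
Oct 15, 1977 → Oct 15, 1978: 365 days.
Oct 15, 1978 → Oct 15, 1979: 365 days.
Oct 15, 1979 → Nov 15, 1979: 31 days (October has 31).
Nov 15, 1979 → Dec 15, 1979: 30 days (November has 30).
Dec 15, 1979 → Jan 15, 1980: 31 days (December has 31).
Jan 15, 1980 → Feb 15, 1980: 31 days (January has 31).
Feb 15, 1980 → Feb 18, 1980: 3 days.
Total: 1221 days.

1221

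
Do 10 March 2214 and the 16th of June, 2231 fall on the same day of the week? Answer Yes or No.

Yes

From Mar 10, 2214 to Jun 16, 2231 is 6307 days.
6307 mod 7 = 0, so they are the same weekday.
(Mar 10, 2214 is a Thursday; Jun 16, 2231 is a Thursday.)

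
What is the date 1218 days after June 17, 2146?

October 17, 2149

+365 (one year) → Jun 17, 2147 (853 left).
+366 (one year; includes Feb 29, 2148) → Jun 17, 2148 (487 left).
+365 (one year) → Jun 17, 2149 (122 left).
Jun has 30 days: +14 → Jul 1, 2149 (108 left).
Jul has 31 days: +31 → Aug 1, 2149 (77 left).
Aug has 31 days: +31 → Sep 1, 2149 (46 left).
Sep has 30 days: +30 → Oct 1, 2149 (16 left).
+16 → Oct 17, 2149.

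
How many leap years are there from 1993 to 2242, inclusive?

60

Multiples of 4 in [1993,2242]: 62.
Of those, multiples of 100: 3 (not leap unless ÷400).
Multiples of 400: 1.
Leap years = 62 − 3 + 1 = 60.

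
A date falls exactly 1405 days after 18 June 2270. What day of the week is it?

Jun 18, 2270 is a Saturday.
1405 mod 7 = 5, so 1405 days after a Saturday is Saturday + 5 = Thursday.

Thursday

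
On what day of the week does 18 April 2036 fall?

January 1, 2036 is a Tuesday.
Jan 1, 2036 → Feb 1, 2036: 31 days (January has 31).
Feb 1, 2036 → Mar 1, 2036: 29 days (February has 29).
Mar 1, 2036 → Apr 1, 2036: 31 days (March has 31).
Apr 1, 2036 → Apr 18, 2036: 17 days.
Total: 108 days.
108 mod 7 = 3, so Tuesday + 3 = Friday.

Friday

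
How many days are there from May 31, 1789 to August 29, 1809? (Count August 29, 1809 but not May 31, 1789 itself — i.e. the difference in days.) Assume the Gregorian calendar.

May 31, 1789 → May 31, 1790: 365 days.
May 31, 1790 → May 31, 1791: 365 days.
May 31, 1791 → May 31, 1792: 366 days (Feb 29, 1792 is in that span).
May 31, 1792 → May 31, 1793: 365 days.
May 31, 1793 → May 31, 1794: 365 days.
May 31, 1794 → May 31, 1795: 365 days.
May 31, 1795 → May 31, 1796: 366 days (Feb 29, 1796 is in that span).
May 31, 1796 → May 31, 1797: 365 days.
May 31, 1797 → May 31, 1798: 365 days.
May 31, 1798 → May 31, 1799: 365 days.
May 31, 1799 → May 31, 1800: 365 days.
May 31, 1800 → May 31, 1801: 365 days.
May 31, 1801 → May 31, 1802: 365 days.
May 31, 1802 → May 31, 1803: 365 days.
May 31, 1803 → May 31, 1804: 366 days (Feb 29, 1804 is in that span).
May 31, 1804 → May 31, 1805: 365 days.
May 31, 1805 → May 31, 1806: 365 days.
May 31, 1806 → May 31, 1807: 365 days.
May 31, 1807 → May 31, 1808: 366 days (Feb 29, 1808 is in that span).
May 31, 1808 → May 31, 1809: 365 days.
May 31, 1809 → Jun 30, 1809: 30 days (May has 31).
Jun 30, 1809 → Jul 30, 1809: 30 days (June has 30).
Jul 30, 1809 → Aug 29, 1809: 30 days.
Total: 7394 days.

7394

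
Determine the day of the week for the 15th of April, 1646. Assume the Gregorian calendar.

Doomsday rule: the anchor day for the 1600s is Tuesday. For year 46: 46÷12 = 3 r 10, and 10÷4 = 2, so 3+10+2 = 15.
Tuesday + 15 ≡ Wednesday — that's 1646's doomsday.
In April the doomsday date is Apr 4.
Apr 15 is 11 days after Apr 4; 11 mod 7 = 4, so Wednesday + 4 = Sunday.

Sunday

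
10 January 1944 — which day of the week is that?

Monday

January 1, 1944 is a Saturday.
Jan 1, 1944 → Jan 10, 1944: 9 days.
Total: 9 days.
9 mod 7 = 2, so Saturday + 2 = Monday.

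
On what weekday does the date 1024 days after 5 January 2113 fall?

Saturday

First find the weekday of Jan 5, 2113. Doomsday rule: the anchor day for the 2100s is Sunday. For year 13: 13÷12 = 1 r 1, and 1÷4 = 0, so 1+1+0 = 2.
Sunday + 2 ≡ Tuesday — that's 2113's doomsday.
In January the doomsday date is Jan 3 (2113 is not a leap year).
Jan 5 is 2 days after Jan 3; 2 mod 7 = 2, so Tuesday + 2 = Thursday.
1024 mod 7 = 2, so 1024 days after a Thursday is Thursday + 2 = Saturday.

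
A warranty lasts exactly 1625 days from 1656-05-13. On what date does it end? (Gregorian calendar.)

+365 (one year) → May 13, 1657 (1260 left).
+365 (one year) → May 13, 1658 (895 left).
+365 (one year) → May 13, 1659 (530 left).
+366 (one year; includes Feb 29, 1660) → May 13, 1660 (164 left).
May has 31 days: +19 → Jun 1, 1660 (145 left).
Jun has 30 days: +30 → Jul 1, 1660 (115 left).
Jul has 31 days: +31 → Aug 1, 1660 (84 left).
Aug has 31 days: +31 → Sep 1, 1660 (53 left).
Sep has 30 days: +30 → Oct 1, 1660 (23 left).
+23 → Oct 24, 1660.

October 24, 1660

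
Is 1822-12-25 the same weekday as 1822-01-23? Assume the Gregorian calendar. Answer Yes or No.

From Jan 23, 1822 to Dec 25, 1822 is 336 days.
336 mod 7 = 0, so they are the same weekday.
(Jan 23, 1822 is a Wednesday; Dec 25, 1822 is a Wednesday.)

Yes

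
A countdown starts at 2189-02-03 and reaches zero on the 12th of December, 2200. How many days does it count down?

4329

Feb 3, 2189 → Feb 3, 2190: 365 days.
Feb 3, 2190 → Feb 3, 2191: 365 days.
Feb 3, 2191 → Feb 3, 2192: 365 days.
Feb 3, 2192 → Feb 3, 2193: 366 days (Feb 29, 2192 is in that span).
Feb 3, 2193 → Feb 3, 2194: 365 days.
Feb 3, 2194 → Feb 3, 2195: 365 days.
Feb 3, 2195 → Feb 3, 2196: 365 days.
Feb 3, 2196 → Feb 3, 2197: 366 days (Feb 29, 2196 is in that span).
Feb 3, 2197 → Feb 3, 2198: 365 days.
Feb 3, 2198 → Feb 3, 2199: 365 days.
Feb 3, 2199 → Feb 3, 2200: 365 days.
Feb 3, 2200 → Mar 3, 2200: 28 days (February has 28).
Mar 3, 2200 → Apr 3, 2200: 31 days (March has 31).
Apr 3, 2200 → May 3, 2200: 30 days (April has 30).
May 3, 2200 → Jun 3, 2200: 31 days (May has 31).
Jun 3, 2200 → Jul 3, 2200: 30 days (June has 30).
Jul 3, 2200 → Aug 3, 2200: 31 days (July has 31).
Aug 3, 2200 → Sep 3, 2200: 31 days (August has 31).
Sep 3, 2200 → Oct 3, 2200: 30 days (September has 30).
Oct 3, 2200 → Nov 3, 2200: 31 days (October has 31).
Nov 3, 2200 → Dec 3, 2200: 30 days (November has 30).
Dec 3, 2200 → Dec 12, 2200: 9 days.
Total: 4329 days.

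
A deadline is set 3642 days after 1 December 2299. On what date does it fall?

+365 (one year) → Dec 1, 2300 (3277 left).
+365 (one year) → Dec 1, 2301 (2912 left).
+365 (one year) → Dec 1, 2302 (2547 left).
+365 (one year) → Dec 1, 2303 (2182 left).
+366 (one year; includes Feb 29, 2304) → Dec 1, 2304 (1816 left).
+365 (one year) → Dec 1, 2305 (1451 left).
+365 (one year) → Dec 1, 2306 (1086 left).
+365 (one year) → Dec 1, 2307 (721 left).
+366 (one year; includes Feb 29, 2308) → Dec 1, 2308 (355 left).
Dec has 31 days: +31 → Jan 1, 2309 (324 left).
Jan has 31 days: +31 → Feb 1, 2309 (293 left).
Feb has 28 days: +28 → Mar 1, 2309 (265 left).
Mar has 31 days: +31 → Apr 1, 2309 (234 left).
Apr has 30 days: +30 → May 1, 2309 (204 left).
May has 31 days: +31 → Jun 1, 2309 (173 left).
Jun has 30 days: +30 → Jul 1, 2309 (143 left).
Jul has 31 days: +31 → Aug 1, 2309 (112 left).
Aug has 31 days: +31 → Sep 1, 2309 (81 left).
Sep has 30 days: +30 → Oct 1, 2309 (51 left).
Oct has 31 days: +31 → Nov 1, 2309 (20 left).
+20 → Nov 21, 2309.

November 21, 2309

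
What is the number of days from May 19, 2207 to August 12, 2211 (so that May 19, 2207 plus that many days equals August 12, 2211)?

1546

May 19, 2207 → May 19, 2208: 366 days (Feb 29, 2208 is in that span).
May 19, 2208 → May 19, 2209: 365 days.
May 19, 2209 → May 19, 2210: 365 days.
May 19, 2210 → May 19, 2211: 365 days.
May 19, 2211 → Jun 19, 2211: 31 days (May has 31).
Jun 19, 2211 → Jul 19, 2211: 30 days (June has 30).
Jul 19, 2211 → Aug 12, 2211: 24 days.
Total: 1546 days.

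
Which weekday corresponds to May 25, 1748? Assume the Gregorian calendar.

Doomsday rule: the anchor day for the 1700s is Sunday. For year 48: 48÷12 = 4 r 0, and 0÷4 = 0, so 4+0+0 = 4.
Sunday + 4 ≡ Thursday — that's 1748's doomsday.
In May the doomsday date is May 9.
May 25 is 16 days after May 9; 16 mod 7 = 2, so Thursday + 2 = Saturday.

Saturday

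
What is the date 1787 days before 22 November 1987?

December 31, 1982

−365 (one year) → Nov 22, 1986 (1422 left).
−365 (one year) → Nov 22, 1985 (1057 left).
−365 (one year) → Nov 22, 1984 (692 left).
−366 (one year; includes Feb 29, 1984) → Nov 22, 1983 (326 left).
−22 → Oct 31, 1983 (end of Oct, 31 days; 304 left).
−31 → Sep 30, 1983 (end of Sep, 30 days; 273 left).
−30 → Aug 31, 1983 (end of Aug, 31 days; 243 left).
−31 → Jul 31, 1983 (end of Jul, 31 days; 212 left).
−31 → Jun 30, 1983 (end of Jun, 30 days; 181 left).
−30 → May 31, 1983 (end of May, 31 days; 151 left).
−31 → Apr 30, 1983 (end of Apr, 30 days; 120 left).
−30 → Mar 31, 1983 (end of Mar, 31 days; 90 left).
−31 → Feb 28, 1983 (end of Feb, 28 days; 59 left).
−28 → Jan 31, 1983 (end of Jan, 31 days; 31 left).
−31 → Dec 31, 1982 (end of Dec, 31 days; 0 left).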